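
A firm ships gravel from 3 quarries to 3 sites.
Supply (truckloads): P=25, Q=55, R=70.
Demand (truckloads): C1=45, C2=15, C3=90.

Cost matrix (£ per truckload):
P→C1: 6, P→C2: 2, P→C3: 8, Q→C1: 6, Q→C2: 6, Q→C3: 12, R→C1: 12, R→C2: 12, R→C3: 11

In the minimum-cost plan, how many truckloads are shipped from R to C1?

0

Solving gives:
  P to C2: 5 × £2 = £10
  P to C3: 20 × £8 = £160
  Q to C1: 45 × £6 = £270
  Q to C2: 10 × £6 = £60
  R to C3: 70 × £11 = £770
Total cost = £1270.
The route R→C1 is not used.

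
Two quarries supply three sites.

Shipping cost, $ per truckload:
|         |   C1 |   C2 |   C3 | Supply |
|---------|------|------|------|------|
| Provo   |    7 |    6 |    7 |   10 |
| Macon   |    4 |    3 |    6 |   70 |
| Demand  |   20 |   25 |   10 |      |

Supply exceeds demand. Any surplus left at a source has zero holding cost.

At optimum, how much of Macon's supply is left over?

15

Minimum-cost shipments:
  Macon→C1: 20 truckloads
  Macon→C2: 25 truckloads
  Macon→C3: 10 truckloads
Total cost = $215.
Macon ships 55 of its 70, leaving 15.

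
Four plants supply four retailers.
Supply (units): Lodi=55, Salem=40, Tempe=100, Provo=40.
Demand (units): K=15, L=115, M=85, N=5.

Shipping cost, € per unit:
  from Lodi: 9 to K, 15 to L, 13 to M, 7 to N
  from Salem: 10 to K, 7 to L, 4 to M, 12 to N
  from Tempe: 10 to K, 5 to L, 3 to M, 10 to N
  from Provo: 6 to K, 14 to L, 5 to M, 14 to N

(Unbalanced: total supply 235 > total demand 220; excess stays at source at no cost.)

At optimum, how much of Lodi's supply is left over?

15

Minimum-cost shipments:
  Lodi to K: 15 × €9 = €135
  Lodi to L: 20 × €15 = €300
  Lodi to N: 5 × €7 = €35
  Salem to M: 40 × €4 = €160
  Tempe to L: 95 × €5 = €475
  Tempe to M: 5 × €3 = €15
  Provo to M: 40 × €5 = €200
Total cost = €1320.
Lodi ships 40 of its 55, leaving 15.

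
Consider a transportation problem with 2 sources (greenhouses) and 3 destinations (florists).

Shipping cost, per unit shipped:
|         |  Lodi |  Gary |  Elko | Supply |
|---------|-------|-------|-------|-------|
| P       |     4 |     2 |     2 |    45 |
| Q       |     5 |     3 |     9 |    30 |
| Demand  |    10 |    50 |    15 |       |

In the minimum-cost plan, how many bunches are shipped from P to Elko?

15

Solving gives:
  P–Lodi: 10 × 4 = 40
  P–Gary: 20 × 2 = 40
  P–Elko: 15 × 2 = 30
  Q–Gary: 30 × 3 = 90
Total cost = 200.
So P→Elko carries 15 bunches.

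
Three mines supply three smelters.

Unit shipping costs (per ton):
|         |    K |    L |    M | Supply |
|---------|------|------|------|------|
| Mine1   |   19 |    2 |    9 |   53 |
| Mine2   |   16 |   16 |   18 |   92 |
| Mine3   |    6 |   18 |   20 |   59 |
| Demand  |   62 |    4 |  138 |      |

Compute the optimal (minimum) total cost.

A cheapest plan:
  Mine1→L: 4 × 2 = 8
  Mine1→M: 49 × 9 = 441
  Mine2→K: 3 × 16 = 48
  Mine2→M: 89 × 18 = 1602
  Mine3→K: 59 × 6 = 354
Total = 8 + 441 + 48 + 1602 + 354 = 2453.

2453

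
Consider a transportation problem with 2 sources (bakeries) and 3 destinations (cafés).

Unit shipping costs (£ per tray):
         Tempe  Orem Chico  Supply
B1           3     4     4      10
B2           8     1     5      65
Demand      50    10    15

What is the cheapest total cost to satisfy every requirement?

Optimal allocation:
  B1–Tempe: 10 trays
  B2–Tempe: 40 trays
  B2–Orem: 10 trays
  B2–Chico: 15 trays
Total cost = £435.

435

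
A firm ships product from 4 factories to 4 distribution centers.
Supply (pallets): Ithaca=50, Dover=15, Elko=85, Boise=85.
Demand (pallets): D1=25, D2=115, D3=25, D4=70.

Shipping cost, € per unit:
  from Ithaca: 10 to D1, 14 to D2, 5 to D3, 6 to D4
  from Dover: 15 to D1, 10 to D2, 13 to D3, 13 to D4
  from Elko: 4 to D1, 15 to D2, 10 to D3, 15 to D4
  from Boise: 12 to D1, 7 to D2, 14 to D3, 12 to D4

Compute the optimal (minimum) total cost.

A cheapest plan:
  Ithaca–D4: 50 × €6 = €300
  Dover–D2: 15 × €10 = €150
  Elko–D1: 25 × €4 = €100
  Elko–D2: 15 × €15 = €225
  Elko–D3: 25 × €10 = €250
  Elko–D4: 20 × €15 = €300
  Boise–D2: 85 × €7 = €595
Total = 300 + 150 + 100 + 225 + 250 + 300 + 595 = €1920.

1920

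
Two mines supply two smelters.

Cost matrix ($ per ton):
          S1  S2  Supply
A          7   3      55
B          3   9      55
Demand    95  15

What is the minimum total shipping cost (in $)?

490

A cheapest plan:
  A to S1: 40 tons
  A to S2: 15 tons
  B to S1: 55 tons
Total cost = $490.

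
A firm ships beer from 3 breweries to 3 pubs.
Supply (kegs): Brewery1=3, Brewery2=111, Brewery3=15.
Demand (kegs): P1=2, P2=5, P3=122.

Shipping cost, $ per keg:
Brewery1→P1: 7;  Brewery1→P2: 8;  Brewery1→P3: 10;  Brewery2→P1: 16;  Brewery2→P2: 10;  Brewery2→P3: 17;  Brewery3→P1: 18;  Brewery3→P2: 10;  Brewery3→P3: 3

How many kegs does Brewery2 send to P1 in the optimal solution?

0

Optimal shipments:
  Brewery1->P1: 2 × $7 = $14
  Brewery1->P3: 1 × $10 = $10
  Brewery2->P2: 5 × $10 = $50
  Brewery2->P3: 106 × $17 = $1802
  Brewery3->P3: 15 × $3 = $45
Total cost = $1921.
The route Brewery2→P1 is not used.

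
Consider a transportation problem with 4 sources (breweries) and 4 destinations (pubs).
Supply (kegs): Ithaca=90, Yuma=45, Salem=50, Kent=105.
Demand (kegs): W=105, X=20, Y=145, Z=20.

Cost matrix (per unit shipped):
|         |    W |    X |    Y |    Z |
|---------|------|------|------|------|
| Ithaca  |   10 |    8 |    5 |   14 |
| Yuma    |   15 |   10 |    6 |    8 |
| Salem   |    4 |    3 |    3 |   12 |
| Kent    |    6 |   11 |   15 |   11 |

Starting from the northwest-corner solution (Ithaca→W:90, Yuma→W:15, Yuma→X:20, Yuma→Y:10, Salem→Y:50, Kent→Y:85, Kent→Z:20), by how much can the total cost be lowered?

1490

Current plan cost = 90·10 + 15·15 + 20·10 + 10·6 + 50·3 + 85·15 + 20·11 = 3030.
Optimal plan:
  Ithaca–Y: 90 × 5 = 450
  Yuma–Y: 25 × 6 = 150
  Yuma–Z: 20 × 8 = 160
  Salem–X: 20 × 3 = 60
  Salem–Y: 30 × 3 = 90
  Kent–W: 105 × 6 = 630
Optimal cost = 1540.
Saving = 3030 − 1540 = 1490.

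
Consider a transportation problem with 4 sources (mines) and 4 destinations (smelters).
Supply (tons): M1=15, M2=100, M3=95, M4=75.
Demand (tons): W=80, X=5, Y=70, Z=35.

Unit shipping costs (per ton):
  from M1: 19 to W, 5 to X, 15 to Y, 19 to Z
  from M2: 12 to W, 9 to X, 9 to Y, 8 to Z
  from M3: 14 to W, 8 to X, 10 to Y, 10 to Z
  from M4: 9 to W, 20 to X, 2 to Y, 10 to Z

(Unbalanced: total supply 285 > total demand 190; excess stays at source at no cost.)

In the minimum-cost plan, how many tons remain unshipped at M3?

85

Minimum-cost shipments:
  M1->X: 5 × 5 = 25
  M2->W: 65 × 12 = 780
  M2->Z: 35 × 8 = 280
  M3->W: 10 × 14 = 140
  M4->W: 5 × 9 = 45
  M4->Y: 70 × 2 = 140
Total cost = 1410.
M3 ships 10 of its 95, leaving 85.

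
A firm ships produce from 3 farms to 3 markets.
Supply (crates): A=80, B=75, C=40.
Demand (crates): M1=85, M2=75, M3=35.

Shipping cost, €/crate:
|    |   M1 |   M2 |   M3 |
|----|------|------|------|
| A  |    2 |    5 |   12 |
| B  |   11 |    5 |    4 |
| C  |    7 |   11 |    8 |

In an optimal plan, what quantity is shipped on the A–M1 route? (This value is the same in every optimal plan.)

The minimum-cost plan:
  A->M1: 80 crates
  B->M2: 75 crates
  C->M1: 5 crates
  C->M3: 35 crates
Total cost = €850.
So A→M1 carries 80 crates.

80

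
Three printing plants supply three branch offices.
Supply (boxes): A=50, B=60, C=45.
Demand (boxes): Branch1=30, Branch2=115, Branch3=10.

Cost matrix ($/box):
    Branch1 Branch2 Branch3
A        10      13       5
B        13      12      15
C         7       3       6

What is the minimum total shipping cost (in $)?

1335

An optimal shipping plan:
  A->Branch1: 30 × $10 = $300
  A->Branch2: 10 × $13 = $130
  A->Branch3: 10 × $5 = $50
  B->Branch2: 60 × $12 = $720
  C->Branch2: 45 × $3 = $135
Total = 300 + 130 + 50 + 720 + 135 = $1335.
(Supply check: A ships 50; B ships 60; C ships 45.)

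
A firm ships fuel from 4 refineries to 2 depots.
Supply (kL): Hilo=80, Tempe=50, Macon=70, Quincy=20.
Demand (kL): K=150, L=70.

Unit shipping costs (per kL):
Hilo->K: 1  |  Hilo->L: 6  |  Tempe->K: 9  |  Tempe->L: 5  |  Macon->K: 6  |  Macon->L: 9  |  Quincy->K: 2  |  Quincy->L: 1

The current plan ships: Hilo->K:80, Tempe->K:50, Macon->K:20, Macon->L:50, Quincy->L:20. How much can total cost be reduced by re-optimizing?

350

Current plan cost = 80·1 + 50·9 + 20·6 + 50·9 + 20·1 = 1120.
Optimal plan:
  Hilo->K: 80 × 1 = 80
  Tempe->L: 50 × 5 = 250
  Macon->K: 70 × 6 = 420
  Quincy->L: 20 × 1 = 20
Optimal cost = 770.
Saving = 1120 − 770 = 350.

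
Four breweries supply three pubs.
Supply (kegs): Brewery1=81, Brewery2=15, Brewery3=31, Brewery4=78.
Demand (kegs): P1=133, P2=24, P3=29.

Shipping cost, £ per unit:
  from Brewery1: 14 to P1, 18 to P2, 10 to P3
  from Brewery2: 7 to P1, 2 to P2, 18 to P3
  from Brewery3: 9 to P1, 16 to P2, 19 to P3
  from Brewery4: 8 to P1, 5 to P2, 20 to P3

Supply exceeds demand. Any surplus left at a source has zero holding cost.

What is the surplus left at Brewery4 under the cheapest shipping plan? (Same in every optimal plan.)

0

Minimum-cost shipments:
  Brewery1→P1: 33 × £14 = £462
  Brewery1→P3: 29 × £10 = £290
  Brewery2→P2: 15 × £2 = £30
  Brewery3→P1: 31 × £9 = £279
  Brewery4→P1: 69 × £8 = £552
  Brewery4→P2: 9 × £5 = £45
Total cost = £1658.
Brewery4 ships 78 of its 78, leaving 0.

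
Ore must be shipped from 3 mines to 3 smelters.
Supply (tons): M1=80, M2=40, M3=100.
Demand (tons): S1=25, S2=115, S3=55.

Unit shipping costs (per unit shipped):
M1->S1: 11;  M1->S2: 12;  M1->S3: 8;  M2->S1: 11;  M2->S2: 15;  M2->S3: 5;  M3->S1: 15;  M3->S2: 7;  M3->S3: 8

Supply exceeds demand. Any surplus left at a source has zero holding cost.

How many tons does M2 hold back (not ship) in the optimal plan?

0

An optimal plan:
  M1–S1: 25 tons
  M1–S2: 15 tons
  M1–S3: 15 tons
  M2–S3: 40 tons
  M3–S2: 100 tons
Total cost = 1475.
M2 ships 40 of its 40, leaving 0.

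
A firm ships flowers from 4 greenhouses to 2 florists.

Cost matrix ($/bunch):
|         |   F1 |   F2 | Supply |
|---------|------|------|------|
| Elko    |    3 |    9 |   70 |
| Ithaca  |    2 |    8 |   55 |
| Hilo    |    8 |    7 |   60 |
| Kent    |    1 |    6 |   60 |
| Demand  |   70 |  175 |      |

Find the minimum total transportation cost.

One minimum-cost allocation:
  Elko->F1: 70 × $3 = $210
  Ithaca->F2: 55 × $8 = $440
  Hilo->F2: 60 × $7 = $420
  Kent->F2: 60 × $6 = $360
Total = 210 + 440 + 420 + 360 = $1430.

1430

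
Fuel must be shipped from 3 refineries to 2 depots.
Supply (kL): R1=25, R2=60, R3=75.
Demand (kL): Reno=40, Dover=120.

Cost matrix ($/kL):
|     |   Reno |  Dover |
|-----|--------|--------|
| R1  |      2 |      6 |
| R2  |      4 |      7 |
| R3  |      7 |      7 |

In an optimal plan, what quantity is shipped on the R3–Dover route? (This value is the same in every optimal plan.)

Solving gives:
  R1->Reno: 25 kL
  R2->Reno: 15 kL
  R2->Dover: 45 kL
  R3->Dover: 75 kL
Total cost = $950.
So R3→Dover carries 75 kL.

75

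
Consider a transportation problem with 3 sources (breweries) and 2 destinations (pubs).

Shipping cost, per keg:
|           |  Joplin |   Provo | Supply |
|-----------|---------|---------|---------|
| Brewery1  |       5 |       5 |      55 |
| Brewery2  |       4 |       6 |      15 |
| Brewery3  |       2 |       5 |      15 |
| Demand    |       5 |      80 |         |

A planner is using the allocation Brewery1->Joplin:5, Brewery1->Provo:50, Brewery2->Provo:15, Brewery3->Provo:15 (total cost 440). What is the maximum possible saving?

15

Current plan cost = 5·5 + 50·5 + 15·6 + 15·5 = 440.
Optimal plan:
  Brewery1→Provo: 55 kegs
  Brewery2→Provo: 15 kegs
  Brewery3→Joplin: 5 kegs
  Brewery3→Provo: 10 kegs
Optimal cost = 425.
Saving = 440 − 425 = 15.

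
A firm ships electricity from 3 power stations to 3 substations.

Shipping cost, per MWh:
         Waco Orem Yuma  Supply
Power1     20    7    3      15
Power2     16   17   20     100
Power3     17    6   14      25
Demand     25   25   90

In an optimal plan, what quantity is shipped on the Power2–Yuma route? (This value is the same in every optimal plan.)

Optimal shipments:
  Power1 to Yuma: 15 × 3 = 45
  Power2 to Waco: 25 × 16 = 400
  Power2 to Yuma: 75 × 20 = 1500
  Power3 to Orem: 25 × 6 = 150
Total cost = 2095.
So Power2→Yuma carries 75 MWh.

75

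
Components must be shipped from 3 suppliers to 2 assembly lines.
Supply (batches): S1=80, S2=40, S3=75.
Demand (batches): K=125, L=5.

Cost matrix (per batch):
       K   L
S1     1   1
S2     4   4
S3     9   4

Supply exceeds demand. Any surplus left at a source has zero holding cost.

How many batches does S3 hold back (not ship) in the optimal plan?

An optimal plan:
  S1–K: 80 batches
  S2–K: 40 batches
  S3–K: 5 batches
  S3–L: 5 batches
Total cost = 305.
S3 ships 10 of its 75, leaving 65.

65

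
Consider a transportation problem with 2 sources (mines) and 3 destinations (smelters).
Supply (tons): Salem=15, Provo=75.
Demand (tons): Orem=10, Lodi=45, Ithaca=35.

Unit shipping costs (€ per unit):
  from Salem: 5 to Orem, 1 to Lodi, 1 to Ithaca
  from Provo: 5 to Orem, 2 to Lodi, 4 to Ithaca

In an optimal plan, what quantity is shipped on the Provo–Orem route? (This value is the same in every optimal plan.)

10

Optimal shipments:
  Salem→Ithaca: 15 × €1 = €15
  Provo→Orem: 10 × €5 = €50
  Provo→Lodi: 45 × €2 = €90
  Provo→Ithaca: 20 × €4 = €80
Total cost = €235.
So Provo→Orem carries 10 tons.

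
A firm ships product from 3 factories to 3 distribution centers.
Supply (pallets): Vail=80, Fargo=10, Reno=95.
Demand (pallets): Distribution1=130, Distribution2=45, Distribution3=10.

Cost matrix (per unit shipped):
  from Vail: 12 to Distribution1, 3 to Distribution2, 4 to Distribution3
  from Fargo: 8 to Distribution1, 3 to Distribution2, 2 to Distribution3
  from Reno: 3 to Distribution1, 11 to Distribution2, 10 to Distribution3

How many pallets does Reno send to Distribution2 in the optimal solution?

Optimal shipments:
  Vail to Distribution1: 25 pallets
  Vail to Distribution2: 45 pallets
  Vail to Distribution3: 10 pallets
  Fargo to Distribution1: 10 pallets
  Reno to Distribution1: 95 pallets
Total cost = 840.
The route Reno→Distribution2 is not used.

0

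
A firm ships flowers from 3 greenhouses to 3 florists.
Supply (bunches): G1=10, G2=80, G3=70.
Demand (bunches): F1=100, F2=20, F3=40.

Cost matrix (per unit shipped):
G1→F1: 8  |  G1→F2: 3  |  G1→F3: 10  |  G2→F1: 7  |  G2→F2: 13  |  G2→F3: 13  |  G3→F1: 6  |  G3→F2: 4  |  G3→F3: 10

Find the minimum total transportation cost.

An optimal shipping plan:
  G1 to F2: 10 × 3 = 30
  G2 to F1: 80 × 7 = 560
  G3 to F1: 20 × 6 = 120
  G3 to F2: 10 × 4 = 40
  G3 to F3: 40 × 10 = 400
Total = 30 + 560 + 120 + 40 + 400 = 1150.

1150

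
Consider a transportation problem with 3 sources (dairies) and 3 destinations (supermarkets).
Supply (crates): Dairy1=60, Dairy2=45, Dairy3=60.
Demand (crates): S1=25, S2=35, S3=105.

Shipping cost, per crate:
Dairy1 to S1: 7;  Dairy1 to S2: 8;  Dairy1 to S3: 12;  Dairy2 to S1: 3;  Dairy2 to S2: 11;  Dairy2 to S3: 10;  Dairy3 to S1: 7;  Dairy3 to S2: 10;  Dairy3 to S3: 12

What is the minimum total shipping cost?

1575

One minimum-cost allocation:
  Dairy1->S2: 35 crates
  Dairy1->S3: 25 crates
  Dairy2->S1: 25 crates
  Dairy2->S3: 20 crates
  Dairy3->S3: 60 crates
Total cost = 1575.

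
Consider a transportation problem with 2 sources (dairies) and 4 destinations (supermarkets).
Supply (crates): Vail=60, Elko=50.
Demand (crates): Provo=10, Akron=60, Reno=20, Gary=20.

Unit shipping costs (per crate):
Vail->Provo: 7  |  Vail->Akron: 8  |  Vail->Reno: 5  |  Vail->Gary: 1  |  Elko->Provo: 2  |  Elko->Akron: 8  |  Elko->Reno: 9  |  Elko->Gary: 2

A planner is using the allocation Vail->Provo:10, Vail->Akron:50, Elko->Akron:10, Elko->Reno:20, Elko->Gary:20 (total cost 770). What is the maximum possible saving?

Current plan cost = 10·7 + 50·8 + 10·8 + 20·9 + 20·2 = 770.
Optimal plan:
  Vail→Akron: 20 crates
  Vail→Reno: 20 crates
  Vail→Gary: 20 crates
  Elko→Provo: 10 crates
  Elko→Akron: 40 crates
Optimal cost = 620.
Saving = 770 − 620 = 150.

150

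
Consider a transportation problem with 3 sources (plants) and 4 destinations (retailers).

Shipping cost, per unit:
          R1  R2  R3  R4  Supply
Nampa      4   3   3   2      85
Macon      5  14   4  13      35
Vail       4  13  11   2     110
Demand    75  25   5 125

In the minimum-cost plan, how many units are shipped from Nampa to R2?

25

Optimal shipments:
  Nampa→R2: 25 × 3 = 75
  Nampa→R4: 60 × 2 = 120
  Macon→R1: 30 × 5 = 150
  Macon→R3: 5 × 4 = 20
  Vail→R1: 45 × 4 = 180
  Vail→R4: 65 × 2 = 130
Total cost = 675.
So Nampa→R2 carries 25 units.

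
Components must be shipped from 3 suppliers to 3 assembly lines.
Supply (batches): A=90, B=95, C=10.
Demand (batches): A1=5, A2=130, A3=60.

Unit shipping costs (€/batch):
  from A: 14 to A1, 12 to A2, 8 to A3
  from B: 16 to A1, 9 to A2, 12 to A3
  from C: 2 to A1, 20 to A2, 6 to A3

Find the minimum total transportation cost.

A cheapest plan:
  A->A2: 35 × €12 = €420
  A->A3: 55 × €8 = €440
  B->A2: 95 × €9 = €855
  C->A1: 5 × €2 = €10
  C->A3: 5 × €6 = €30
Total = 420 + 440 + 855 + 10 + 30 = €1755.
(Supply check: A ships 90; B ships 95; C ships 10.)

1755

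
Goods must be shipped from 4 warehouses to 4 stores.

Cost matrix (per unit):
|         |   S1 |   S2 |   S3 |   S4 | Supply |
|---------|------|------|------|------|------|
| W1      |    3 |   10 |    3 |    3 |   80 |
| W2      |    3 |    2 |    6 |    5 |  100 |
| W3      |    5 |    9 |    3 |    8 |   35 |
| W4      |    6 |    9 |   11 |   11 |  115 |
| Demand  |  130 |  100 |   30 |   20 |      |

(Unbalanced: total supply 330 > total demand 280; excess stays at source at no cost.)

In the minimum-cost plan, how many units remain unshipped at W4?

50

An optimal plan:
  W1 to S1: 60 × 3 = 180
  W1 to S4: 20 × 3 = 60
  W2 to S2: 100 × 2 = 200
  W3 to S1: 5 × 5 = 25
  W3 to S3: 30 × 3 = 90
  W4 to S1: 65 × 6 = 390
Total cost = 945.
W4 ships 65 of its 115, leaving 50.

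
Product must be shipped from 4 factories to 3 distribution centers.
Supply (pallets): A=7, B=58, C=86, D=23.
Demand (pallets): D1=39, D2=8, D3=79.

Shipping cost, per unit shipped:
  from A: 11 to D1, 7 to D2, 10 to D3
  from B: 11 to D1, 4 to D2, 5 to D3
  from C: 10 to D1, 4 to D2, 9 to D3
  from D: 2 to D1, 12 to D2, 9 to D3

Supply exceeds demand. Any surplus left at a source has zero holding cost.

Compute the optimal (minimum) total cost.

717

An optimal shipping plan:
  B->D3: 58 pallets
  C->D1: 16 pallets
  C->D2: 8 pallets
  C->D3: 21 pallets
  D->D1: 23 pallets
Total cost = 717.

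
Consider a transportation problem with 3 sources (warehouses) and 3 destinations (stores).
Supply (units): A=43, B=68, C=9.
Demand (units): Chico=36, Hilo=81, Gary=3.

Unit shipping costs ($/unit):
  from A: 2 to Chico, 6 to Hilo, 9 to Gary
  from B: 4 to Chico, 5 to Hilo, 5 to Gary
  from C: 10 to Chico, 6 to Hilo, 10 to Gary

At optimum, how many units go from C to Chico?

Solving gives:
  A→Chico: 36 × $2 = $72
  A→Hilo: 7 × $6 = $42
  B→Hilo: 65 × $5 = $325
  B→Gary: 3 × $5 = $15
  C→Hilo: 9 × $6 = $54
Total cost = $508.
The route C→Chico is not used.

0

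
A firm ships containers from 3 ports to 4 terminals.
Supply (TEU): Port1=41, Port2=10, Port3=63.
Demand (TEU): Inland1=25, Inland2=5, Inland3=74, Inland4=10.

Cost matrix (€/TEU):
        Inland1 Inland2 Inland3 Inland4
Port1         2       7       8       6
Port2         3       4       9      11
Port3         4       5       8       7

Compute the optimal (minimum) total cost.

One minimum-cost allocation:
  Port1 to Inland1: 25 × €2 = €50
  Port1 to Inland3: 6 × €8 = €48
  Port1 to Inland4: 10 × €6 = €60
  Port2 to Inland2: 5 × €4 = €20
  Port2 to Inland3: 5 × €9 = €45
  Port3 to Inland3: 63 × €8 = €504
Total = 50 + 48 + 60 + 20 + 45 + 504 = €727.
(Supply check: Port1 ships 41; Port2 ships 10; Port3 ships 63.)

727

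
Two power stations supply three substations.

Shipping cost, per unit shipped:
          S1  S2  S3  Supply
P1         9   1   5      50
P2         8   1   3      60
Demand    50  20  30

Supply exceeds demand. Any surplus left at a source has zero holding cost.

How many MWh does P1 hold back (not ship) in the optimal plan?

Minimum-cost shipments:
  P1–S1: 20 × 9 = 180
  P1–S2: 20 × 1 = 20
  P2–S1: 30 × 8 = 240
  P2–S3: 30 × 3 = 90
Total cost = 530.
P1 ships 40 of its 50, leaving 10.

10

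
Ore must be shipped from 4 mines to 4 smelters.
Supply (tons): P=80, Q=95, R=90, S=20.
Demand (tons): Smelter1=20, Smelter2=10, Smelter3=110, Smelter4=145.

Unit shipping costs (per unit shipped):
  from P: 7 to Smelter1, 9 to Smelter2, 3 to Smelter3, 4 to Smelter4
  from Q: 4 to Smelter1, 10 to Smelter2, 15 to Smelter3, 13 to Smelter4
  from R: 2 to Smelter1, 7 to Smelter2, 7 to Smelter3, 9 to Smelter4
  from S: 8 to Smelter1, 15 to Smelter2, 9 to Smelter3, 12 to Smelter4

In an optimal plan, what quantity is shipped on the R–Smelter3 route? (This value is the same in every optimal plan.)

The minimum-cost plan:
  P->Smelter4: 80 × 4 = 320
  Q->Smelter1: 20 × 4 = 80
  Q->Smelter2: 10 × 10 = 100
  Q->Smelter4: 65 × 13 = 845
  R->Smelter3: 90 × 7 = 630
  S->Smelter3: 20 × 9 = 180
Total cost = 2155.
So R→Smelter3 carries 90 tons.

90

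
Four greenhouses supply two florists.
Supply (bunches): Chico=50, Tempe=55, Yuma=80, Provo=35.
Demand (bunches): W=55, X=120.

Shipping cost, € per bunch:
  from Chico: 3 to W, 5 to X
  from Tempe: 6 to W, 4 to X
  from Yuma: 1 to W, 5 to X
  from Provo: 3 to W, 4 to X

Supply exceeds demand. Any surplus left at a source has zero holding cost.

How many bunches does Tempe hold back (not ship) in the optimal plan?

0

Minimum-cost shipments:
  Chico->X: 30 × €5 = €150
  Tempe->X: 55 × €4 = €220
  Yuma->W: 55 × €1 = €55
  Provo->X: 35 × €4 = €140
Total cost = €565.
Tempe ships 55 of its 55, leaving 0.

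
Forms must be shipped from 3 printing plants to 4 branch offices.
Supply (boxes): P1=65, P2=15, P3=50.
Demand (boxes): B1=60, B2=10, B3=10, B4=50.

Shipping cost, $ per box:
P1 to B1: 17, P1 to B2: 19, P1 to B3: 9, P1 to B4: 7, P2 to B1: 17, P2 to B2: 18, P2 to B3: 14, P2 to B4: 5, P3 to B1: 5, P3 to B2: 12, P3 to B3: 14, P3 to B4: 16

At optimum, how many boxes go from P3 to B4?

Optimal shipments:
  P1→B1: 10 boxes
  P1→B2: 10 boxes
  P1→B3: 10 boxes
  P1→B4: 35 boxes
  P2→B4: 15 boxes
  P3→B1: 50 boxes
Total cost = $1020.
The route P3→B4 is not used.

0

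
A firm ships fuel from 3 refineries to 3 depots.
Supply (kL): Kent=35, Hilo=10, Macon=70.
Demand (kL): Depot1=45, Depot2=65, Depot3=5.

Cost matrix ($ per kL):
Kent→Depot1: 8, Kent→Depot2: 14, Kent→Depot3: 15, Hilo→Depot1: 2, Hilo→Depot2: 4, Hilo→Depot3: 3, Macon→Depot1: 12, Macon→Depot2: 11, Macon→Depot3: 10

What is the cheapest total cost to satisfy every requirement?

An optimal shipping plan:
  Kent->Depot1: 35 × $8 = $280
  Hilo->Depot1: 10 × $2 = $20
  Macon->Depot2: 65 × $11 = $715
  Macon->Depot3: 5 × $10 = $50
Total = 280 + 20 + 715 + 50 = $1065.

1065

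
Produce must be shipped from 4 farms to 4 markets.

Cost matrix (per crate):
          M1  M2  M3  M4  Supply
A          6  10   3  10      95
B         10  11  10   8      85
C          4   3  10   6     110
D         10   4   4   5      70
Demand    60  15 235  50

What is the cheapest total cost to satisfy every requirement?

One minimum-cost allocation:
  A–M3: 95 × 3 = 285
  B–M3: 70 × 10 = 700
  B–M4: 15 × 8 = 120
  C–M1: 60 × 4 = 240
  C–M2: 15 × 3 = 45
  C–M4: 35 × 6 = 210
  D–M3: 70 × 4 = 280
Total = 285 + 700 + 120 + 240 + 45 + 210 + 280 = 1880.

1880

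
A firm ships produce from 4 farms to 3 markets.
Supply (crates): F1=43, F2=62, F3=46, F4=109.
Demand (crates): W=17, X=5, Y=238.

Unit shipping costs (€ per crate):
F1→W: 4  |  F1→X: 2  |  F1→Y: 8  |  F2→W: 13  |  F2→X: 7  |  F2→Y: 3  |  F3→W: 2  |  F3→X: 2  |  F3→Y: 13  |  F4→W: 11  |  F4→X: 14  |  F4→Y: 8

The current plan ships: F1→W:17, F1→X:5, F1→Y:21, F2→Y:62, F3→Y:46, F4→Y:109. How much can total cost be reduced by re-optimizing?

144

Current plan cost = 17·4 + 5·2 + 21·8 + 62·3 + 46·13 + 109·8 = €1902.
Optimal plan:
  F1→Y: 43 crates
  F2→Y: 62 crates
  F3→W: 17 crates
  F3→X: 5 crates
  F3→Y: 24 crates
  F4→Y: 109 crates
Optimal cost = €1758.
Saving = 1902 − 1758 = €144.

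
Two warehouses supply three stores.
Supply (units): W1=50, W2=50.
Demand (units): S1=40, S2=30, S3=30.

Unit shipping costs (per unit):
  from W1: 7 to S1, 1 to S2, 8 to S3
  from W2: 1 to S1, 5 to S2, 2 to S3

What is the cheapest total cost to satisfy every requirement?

Optimal allocation:
  W1->S1: 20 × 7 = 140
  W1->S2: 30 × 1 = 30
  W2->S1: 20 × 1 = 20
  W2->S3: 30 × 2 = 60
Total = 140 + 30 + 20 + 60 = 250.

250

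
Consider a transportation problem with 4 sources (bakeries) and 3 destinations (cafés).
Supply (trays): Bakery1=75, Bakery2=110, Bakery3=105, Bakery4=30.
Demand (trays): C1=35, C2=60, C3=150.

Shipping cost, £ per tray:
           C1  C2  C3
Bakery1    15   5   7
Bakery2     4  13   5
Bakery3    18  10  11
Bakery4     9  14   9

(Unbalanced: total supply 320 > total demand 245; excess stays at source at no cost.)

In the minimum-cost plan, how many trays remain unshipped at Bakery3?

75

An optimal plan:
  Bakery1->C2: 60 × £5 = £300
  Bakery1->C3: 15 × £7 = £105
  Bakery2->C1: 35 × £4 = £140
  Bakery2->C3: 75 × £5 = £375
  Bakery3->C3: 30 × £11 = £330
  Bakery4->C3: 30 × £9 = £270
Total cost = £1520.
Bakery3 ships 30 of its 105, leaving 75.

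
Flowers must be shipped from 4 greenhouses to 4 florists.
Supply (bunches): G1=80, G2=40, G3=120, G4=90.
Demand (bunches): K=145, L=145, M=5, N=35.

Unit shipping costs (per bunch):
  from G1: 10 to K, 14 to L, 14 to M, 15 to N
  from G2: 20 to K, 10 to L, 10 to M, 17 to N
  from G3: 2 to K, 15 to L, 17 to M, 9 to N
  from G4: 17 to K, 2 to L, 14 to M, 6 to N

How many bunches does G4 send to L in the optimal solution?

90

Solving gives:
  G1→K: 25 × 10 = 250
  G1→L: 20 × 14 = 280
  G1→N: 35 × 15 = 525
  G2→L: 35 × 10 = 350
  G2→M: 5 × 10 = 50
  G3→K: 120 × 2 = 240
  G4→L: 90 × 2 = 180
Total cost = 1875.
So G4→L carries 90 bunches.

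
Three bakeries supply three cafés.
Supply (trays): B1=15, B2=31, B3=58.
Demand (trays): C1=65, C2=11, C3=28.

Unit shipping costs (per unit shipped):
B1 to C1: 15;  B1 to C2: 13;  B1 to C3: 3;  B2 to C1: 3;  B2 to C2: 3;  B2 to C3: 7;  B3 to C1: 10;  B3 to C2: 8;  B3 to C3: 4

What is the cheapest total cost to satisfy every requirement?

618

One minimum-cost allocation:
  B1->C3: 15 × 3 = 45
  B2->C1: 31 × 3 = 93
  B3->C1: 34 × 10 = 340
  B3->C2: 11 × 8 = 88
  B3->C3: 13 × 4 = 52
Total = 45 + 93 + 340 + 88 + 52 = 618.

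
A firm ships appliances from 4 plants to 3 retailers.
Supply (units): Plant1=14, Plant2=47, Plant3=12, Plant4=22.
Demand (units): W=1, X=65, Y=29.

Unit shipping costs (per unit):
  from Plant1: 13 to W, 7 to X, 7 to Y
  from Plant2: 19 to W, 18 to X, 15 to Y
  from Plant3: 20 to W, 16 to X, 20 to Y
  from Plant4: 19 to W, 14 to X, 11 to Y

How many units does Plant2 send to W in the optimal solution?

The minimum-cost plan:
  Plant1–X: 14 × 7 = 98
  Plant2–W: 1 × 19 = 19
  Plant2–X: 39 × 18 = 702
  Plant2–Y: 7 × 15 = 105
  Plant3–X: 12 × 16 = 192
  Plant4–Y: 22 × 11 = 242
Total cost = 1358.
So Plant2→W carries 1 units.

1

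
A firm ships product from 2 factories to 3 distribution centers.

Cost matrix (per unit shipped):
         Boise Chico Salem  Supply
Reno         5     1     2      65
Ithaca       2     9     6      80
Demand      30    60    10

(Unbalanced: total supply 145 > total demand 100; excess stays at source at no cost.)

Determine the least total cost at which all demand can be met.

160

A cheapest plan:
  Reno to Chico: 60 × 1 = 60
  Reno to Salem: 5 × 2 = 10
  Ithaca to Boise: 30 × 2 = 60
  Ithaca to Salem: 5 × 6 = 30
Total = 60 + 10 + 60 + 30 = 160.
(Supply check: Reno ships 65; Ithaca ships 35.)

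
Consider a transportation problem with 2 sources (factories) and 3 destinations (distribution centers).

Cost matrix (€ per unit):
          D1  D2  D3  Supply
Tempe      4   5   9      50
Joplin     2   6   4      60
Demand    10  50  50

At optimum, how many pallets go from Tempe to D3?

Solving gives:
  Tempe to D2: 50 pallets
  Joplin to D1: 10 pallets
  Joplin to D3: 50 pallets
Total cost = €470.
The route Tempe→D3 is not used.

0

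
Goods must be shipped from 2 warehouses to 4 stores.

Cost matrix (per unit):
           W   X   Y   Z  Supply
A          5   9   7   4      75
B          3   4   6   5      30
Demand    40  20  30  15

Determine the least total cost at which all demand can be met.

An optimal shipping plan:
  A to W: 30 × 5 = 150
  A to Y: 30 × 7 = 210
  A to Z: 15 × 4 = 60
  B to W: 10 × 3 = 30
  B to X: 20 × 4 = 80
Total = 150 + 210 + 60 + 30 + 80 = 530.
(Supply check: A ships 75; B ships 30.)

530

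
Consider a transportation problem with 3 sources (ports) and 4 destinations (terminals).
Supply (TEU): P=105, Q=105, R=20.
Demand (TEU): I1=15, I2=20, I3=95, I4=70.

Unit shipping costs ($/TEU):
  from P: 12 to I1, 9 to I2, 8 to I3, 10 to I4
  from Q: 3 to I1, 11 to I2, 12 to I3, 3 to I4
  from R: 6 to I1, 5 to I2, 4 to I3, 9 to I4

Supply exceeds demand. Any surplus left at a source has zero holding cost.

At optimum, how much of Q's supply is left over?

Minimum-cost shipments:
  P–I3: 95 TEU
  Q–I1: 15 TEU
  Q–I4: 70 TEU
  R–I2: 20 TEU
Total cost = $1115.
Q ships 85 of its 105, leaving 20.

20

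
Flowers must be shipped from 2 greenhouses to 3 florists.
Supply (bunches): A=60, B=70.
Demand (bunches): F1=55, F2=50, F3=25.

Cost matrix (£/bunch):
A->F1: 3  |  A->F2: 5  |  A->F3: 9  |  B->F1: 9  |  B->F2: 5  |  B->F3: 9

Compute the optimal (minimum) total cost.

640

One minimum-cost allocation:
  A to F1: 55 × £3 = £165
  A to F2: 5 × £5 = £25
  B to F2: 45 × £5 = £225
  B to F3: 25 × £9 = £225
Total = 165 + 25 + 225 + 225 = £640.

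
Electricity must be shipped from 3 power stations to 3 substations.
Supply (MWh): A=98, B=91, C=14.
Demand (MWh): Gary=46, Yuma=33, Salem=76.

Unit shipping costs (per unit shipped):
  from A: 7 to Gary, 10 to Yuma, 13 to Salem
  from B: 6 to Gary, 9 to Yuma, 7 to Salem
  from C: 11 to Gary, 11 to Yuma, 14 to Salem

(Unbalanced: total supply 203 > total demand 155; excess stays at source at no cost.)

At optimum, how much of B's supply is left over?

An optimal plan:
  A->Gary: 31 × 7 = 217
  A->Yuma: 33 × 10 = 330
  B->Gary: 15 × 6 = 90
  B->Salem: 76 × 7 = 532
Total cost = 1169.
B ships 91 of its 91, leaving 0.

0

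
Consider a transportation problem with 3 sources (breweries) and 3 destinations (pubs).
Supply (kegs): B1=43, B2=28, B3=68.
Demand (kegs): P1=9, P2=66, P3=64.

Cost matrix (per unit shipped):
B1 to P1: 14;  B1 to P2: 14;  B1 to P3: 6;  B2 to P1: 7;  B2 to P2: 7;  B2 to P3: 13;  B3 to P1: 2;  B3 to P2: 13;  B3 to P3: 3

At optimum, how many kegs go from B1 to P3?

The minimum-cost plan:
  B1->P2: 38 kegs
  B1->P3: 5 kegs
  B2->P2: 28 kegs
  B3->P1: 9 kegs
  B3->P3: 59 kegs
Total cost = 953.
So B1→P3 carries 5 kegs.

5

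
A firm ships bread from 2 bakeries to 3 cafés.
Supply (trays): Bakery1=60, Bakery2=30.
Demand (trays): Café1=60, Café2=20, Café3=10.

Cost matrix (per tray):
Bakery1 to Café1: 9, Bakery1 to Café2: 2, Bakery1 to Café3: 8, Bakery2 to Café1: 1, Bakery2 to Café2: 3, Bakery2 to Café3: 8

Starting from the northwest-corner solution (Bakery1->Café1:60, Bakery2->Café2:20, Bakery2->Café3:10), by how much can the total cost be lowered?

260

Current plan cost = 60·9 + 20·3 + 10·8 = 680.
Optimal plan:
  Bakery1->Café1: 30 × 9 = 270
  Bakery1->Café2: 20 × 2 = 40
  Bakery1->Café3: 10 × 8 = 80
  Bakery2->Café1: 30 × 1 = 30
Optimal cost = 420.
Saving = 680 − 420 = 260.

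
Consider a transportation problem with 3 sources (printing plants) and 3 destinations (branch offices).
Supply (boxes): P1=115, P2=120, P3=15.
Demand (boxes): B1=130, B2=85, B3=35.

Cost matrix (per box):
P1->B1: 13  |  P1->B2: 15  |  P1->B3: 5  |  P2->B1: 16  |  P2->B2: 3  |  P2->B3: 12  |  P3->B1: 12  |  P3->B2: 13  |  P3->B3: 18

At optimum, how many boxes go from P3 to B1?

The minimum-cost plan:
  P1→B1: 80 × 13 = 1040
  P1→B3: 35 × 5 = 175
  P2→B1: 35 × 16 = 560
  P2→B2: 85 × 3 = 255
  P3→B1: 15 × 12 = 180
Total cost = 2210.
So P3→B1 carries 15 boxes.

15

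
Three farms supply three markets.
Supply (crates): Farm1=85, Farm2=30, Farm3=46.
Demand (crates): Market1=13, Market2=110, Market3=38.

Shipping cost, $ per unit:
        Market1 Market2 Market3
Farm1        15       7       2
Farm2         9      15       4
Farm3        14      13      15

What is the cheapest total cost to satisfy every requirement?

1273

Optimal allocation:
  Farm1->Market2: 64 × $7 = $448
  Farm1->Market3: 21 × $2 = $42
  Farm2->Market1: 13 × $9 = $117
  Farm2->Market3: 17 × $4 = $68
  Farm3->Market2: 46 × $13 = $598
Total = 448 + 42 + 117 + 68 + 598 = $1273.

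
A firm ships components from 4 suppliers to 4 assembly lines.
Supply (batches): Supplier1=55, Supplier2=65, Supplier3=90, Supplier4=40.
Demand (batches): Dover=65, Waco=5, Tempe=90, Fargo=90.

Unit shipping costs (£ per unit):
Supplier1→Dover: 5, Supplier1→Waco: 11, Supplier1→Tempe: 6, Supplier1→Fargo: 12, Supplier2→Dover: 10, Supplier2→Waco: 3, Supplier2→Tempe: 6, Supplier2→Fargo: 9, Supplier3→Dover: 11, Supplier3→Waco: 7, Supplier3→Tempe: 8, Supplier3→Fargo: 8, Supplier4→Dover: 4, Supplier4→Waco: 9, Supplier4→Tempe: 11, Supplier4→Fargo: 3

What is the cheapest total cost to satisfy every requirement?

1500

One minimum-cost allocation:
  Supplier1–Dover: 55 × £5 = £275
  Supplier2–Waco: 5 × £3 = £15
  Supplier2–Tempe: 60 × £6 = £360
  Supplier3–Tempe: 30 × £8 = £240
  Supplier3–Fargo: 60 × £8 = £480
  Supplier4–Dover: 10 × £4 = £40
  Supplier4–Fargo: 30 × £3 = £90
Total = 275 + 15 + 360 + 240 + 480 + 40 + 90 = £1500.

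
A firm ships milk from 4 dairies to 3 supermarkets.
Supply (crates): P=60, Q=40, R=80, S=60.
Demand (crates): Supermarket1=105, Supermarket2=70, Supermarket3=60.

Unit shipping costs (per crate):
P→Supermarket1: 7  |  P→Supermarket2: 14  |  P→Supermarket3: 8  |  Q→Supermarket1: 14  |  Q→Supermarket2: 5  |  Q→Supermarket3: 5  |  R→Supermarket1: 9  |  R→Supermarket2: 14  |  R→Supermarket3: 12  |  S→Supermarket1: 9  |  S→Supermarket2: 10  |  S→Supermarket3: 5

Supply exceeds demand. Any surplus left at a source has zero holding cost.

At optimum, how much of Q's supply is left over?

Minimum-cost shipments:
  P->Supermarket1: 60 × 7 = 420
  Q->Supermarket2: 40 × 5 = 200
  R->Supermarket1: 45 × 9 = 405
  R->Supermarket2: 30 × 14 = 420
  S->Supermarket3: 60 × 5 = 300
Total cost = 1745.
Q ships 40 of its 40, leaving 0.

0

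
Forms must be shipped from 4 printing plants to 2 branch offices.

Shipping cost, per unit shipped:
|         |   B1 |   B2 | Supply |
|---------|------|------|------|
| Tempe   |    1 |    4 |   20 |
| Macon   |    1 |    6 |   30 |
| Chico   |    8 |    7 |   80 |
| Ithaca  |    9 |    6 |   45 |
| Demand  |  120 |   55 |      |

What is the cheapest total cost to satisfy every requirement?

One minimum-cost allocation:
  Tempe→B1: 20 × 1 = 20
  Macon→B1: 30 × 1 = 30
  Chico→B1: 70 × 8 = 560
  Chico→B2: 10 × 7 = 70
  Ithaca→B2: 45 × 6 = 270
Total = 20 + 30 + 560 + 70 + 270 = 950.

950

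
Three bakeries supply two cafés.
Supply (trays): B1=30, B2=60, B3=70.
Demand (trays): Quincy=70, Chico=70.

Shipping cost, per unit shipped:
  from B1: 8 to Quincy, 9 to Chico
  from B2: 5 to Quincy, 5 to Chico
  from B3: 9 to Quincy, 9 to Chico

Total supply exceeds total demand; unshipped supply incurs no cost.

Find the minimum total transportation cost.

A cheapest plan:
  B1->Quincy: 30 × 8 = 240
  B2->Chico: 60 × 5 = 300
  B3->Quincy: 40 × 9 = 360
  B3->Chico: 10 × 9 = 90
Total = 240 + 300 + 360 + 90 = 990.
(Supply check: B1 ships 30; B2 ships 60; B3 ships 50.)

990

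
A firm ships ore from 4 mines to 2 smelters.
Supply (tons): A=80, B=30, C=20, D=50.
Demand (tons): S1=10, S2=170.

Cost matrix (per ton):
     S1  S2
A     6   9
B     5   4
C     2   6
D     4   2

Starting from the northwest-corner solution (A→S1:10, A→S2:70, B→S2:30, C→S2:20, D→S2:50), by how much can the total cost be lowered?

10

Current plan cost = 10·6 + 70·9 + 30·4 + 20·6 + 50·2 = 1030.
Optimal plan:
  A–S2: 80 × 9 = 720
  B–S2: 30 × 4 = 120
  C–S1: 10 × 2 = 20
  C–S2: 10 × 6 = 60
  D–S2: 50 × 2 = 100
Optimal cost = 1020.
Saving = 1030 − 1020 = 10.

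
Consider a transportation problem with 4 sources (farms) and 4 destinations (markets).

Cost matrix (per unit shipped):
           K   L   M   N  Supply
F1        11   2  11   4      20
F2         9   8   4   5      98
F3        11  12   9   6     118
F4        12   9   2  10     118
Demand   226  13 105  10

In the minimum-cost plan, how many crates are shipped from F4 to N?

The minimum-cost plan:
  F1 to L: 13 × 2 = 26
  F1 to N: 7 × 4 = 28
  F2 to K: 98 × 9 = 882
  F3 to K: 115 × 11 = 1265
  F3 to N: 3 × 6 = 18
  F4 to K: 13 × 12 = 156
  F4 to M: 105 × 2 = 210
Total cost = 2585.
The route F4→N is not used.

0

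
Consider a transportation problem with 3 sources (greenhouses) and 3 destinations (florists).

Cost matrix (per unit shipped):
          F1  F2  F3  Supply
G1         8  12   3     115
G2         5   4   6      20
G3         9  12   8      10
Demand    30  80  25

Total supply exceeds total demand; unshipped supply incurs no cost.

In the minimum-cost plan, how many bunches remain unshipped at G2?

0

An optimal plan:
  G1–F1: 30 × 8 = 240
  G1–F2: 60 × 12 = 720
  G1–F3: 25 × 3 = 75
  G2–F2: 20 × 4 = 80
Total cost = 1115.
G2 ships 20 of its 20, leaving 0.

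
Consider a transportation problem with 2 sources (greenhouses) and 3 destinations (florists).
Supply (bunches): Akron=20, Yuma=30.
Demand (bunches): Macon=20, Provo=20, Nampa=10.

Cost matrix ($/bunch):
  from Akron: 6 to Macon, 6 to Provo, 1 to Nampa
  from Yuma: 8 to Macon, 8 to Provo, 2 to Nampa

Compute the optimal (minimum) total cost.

300

An optimal shipping plan:
  Akron→Macon: 20 × $6 = $120
  Yuma→Provo: 20 × $8 = $160
  Yuma→Nampa: 10 × $2 = $20
Total = 120 + 160 + 20 = $300.
(Supply check: Akron ships 20; Yuma ships 30.)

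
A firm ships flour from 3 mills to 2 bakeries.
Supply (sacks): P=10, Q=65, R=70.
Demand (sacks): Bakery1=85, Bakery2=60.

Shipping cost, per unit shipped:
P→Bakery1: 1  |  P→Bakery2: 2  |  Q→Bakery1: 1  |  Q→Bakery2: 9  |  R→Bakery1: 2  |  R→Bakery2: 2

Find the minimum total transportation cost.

215

An optimal shipping plan:
  P to Bakery1: 10 × 1 = 10
  Q to Bakery1: 65 × 1 = 65
  R to Bakery1: 10 × 2 = 20
  R to Bakery2: 60 × 2 = 120
Total = 10 + 65 + 20 + 120 = 215.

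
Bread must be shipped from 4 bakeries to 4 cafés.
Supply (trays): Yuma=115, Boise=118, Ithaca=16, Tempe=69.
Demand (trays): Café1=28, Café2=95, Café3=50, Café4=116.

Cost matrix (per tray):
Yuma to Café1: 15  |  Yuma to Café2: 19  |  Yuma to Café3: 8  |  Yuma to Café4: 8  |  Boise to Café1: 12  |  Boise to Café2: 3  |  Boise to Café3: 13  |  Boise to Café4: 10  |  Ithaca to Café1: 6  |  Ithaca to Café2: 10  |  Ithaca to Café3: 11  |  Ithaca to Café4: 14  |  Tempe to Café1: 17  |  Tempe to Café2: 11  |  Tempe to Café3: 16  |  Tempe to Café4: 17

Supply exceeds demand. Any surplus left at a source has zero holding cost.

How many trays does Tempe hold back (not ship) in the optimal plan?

29

Minimum-cost shipments:
  Yuma–Café3: 22 trays
  Yuma–Café4: 93 trays
  Boise–Café2: 95 trays
  Boise–Café4: 23 trays
  Ithaca–Café1: 16 trays
  Tempe–Café1: 12 trays
  Tempe–Café3: 28 trays
Total cost = 2183.
Tempe ships 40 of its 69, leaving 29.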